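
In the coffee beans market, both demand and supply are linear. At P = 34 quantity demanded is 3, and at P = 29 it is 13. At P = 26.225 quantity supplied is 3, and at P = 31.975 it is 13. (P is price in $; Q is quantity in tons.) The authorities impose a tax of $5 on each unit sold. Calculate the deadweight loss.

$11.63

Demand slope = (29 − 34)/(13 − 3) = −0.5, so P = 35.5 − 0.5Q.
Supply slope = (31.975 − 26.225)/(13 − 3) = 0.575, so P = 24.5 + 0.575Q.
Competitive equilibrium: 35.5 − 0.5Q = 24.5 + 0.575Q → Q* = 10.2326, P* = 30.3837.
With the tax, the buyer price exceeds the seller price by 5: (35.5 − 0.5Q) − (24.5 + 0.575Q) = 5 → Q' = 5.5814.
ΔQ = 10.2326 − 5.5814 = 4.6512; the wedge equals the tax, 5.
Deadweight loss = ½ × 4.6512 × 5 = $11.63.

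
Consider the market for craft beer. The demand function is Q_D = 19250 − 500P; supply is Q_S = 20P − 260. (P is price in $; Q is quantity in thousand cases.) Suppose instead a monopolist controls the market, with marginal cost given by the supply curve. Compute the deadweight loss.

$8.58 thousand

In inverse form: demand P = 38.5 − 0.002Q, supply P = 13 + 0.05Q.
Competitive equilibrium: 38.5 − 0.002Q = 13 + 0.05Q → Q* = 490.3846, P* = 37.5192.
Marginal revenue: MR = 38.5 − 0.004Q. Set MR = MC: 38.5 − 0.004Q = 13 + 0.05Q → Q_m = 472.2222.
Price P_m = 38.5 − 0.002·472.2222 = 37.5556; MC(Q_m) = 13 + 0.05·472.2222 = 36.6111.
Competitive Q* = 490.3846, so ΔQ = 18.1624; wedge = 37.5556 − 36.6111 = 0.9445.
Deadweight loss = ½ × 18.1624 × 0.9445 = $8.58 thousand.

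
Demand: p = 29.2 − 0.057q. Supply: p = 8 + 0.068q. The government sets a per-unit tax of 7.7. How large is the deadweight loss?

Competitive equilibrium: 29.2 − 0.057q = 8 + 0.068q → q* = 169.6, p* = 19.5328.
With the tax, the buyer price exceeds the seller price by 7.7: (29.2 − 0.057q) − (8 + 0.068q) = 7.7 → q' = 108.
Δq = 169.6 − 108 = 61.6; the wedge equals the tax, 7.7.
DWL = ½ × 61.6 × 7.7 = 237.16.

237.16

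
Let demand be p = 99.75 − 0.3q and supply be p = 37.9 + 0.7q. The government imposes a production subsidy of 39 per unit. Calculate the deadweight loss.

Competitive equilibrium: 99.75 − 0.3q = 37.9 + 0.7q → q* = 61.85, p* = 81.195.
The subsidy lowers effective supply by 39: p = 0.7q − 1.1.
New quantity: 99.75 − 0.3q = 0.7q − 1.1 → q' = 100.85.
Overproduction Δq = 100.85 − 61.85 = 39; wedge = subsidy = 39.
DWL = ½ × 39 × 39 = 760.50.

760.50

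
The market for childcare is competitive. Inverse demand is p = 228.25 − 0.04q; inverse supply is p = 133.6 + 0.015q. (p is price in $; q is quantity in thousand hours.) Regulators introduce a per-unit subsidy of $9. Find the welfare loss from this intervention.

$736.36 thousand

Competitive equilibrium: 228.25 − 0.04q = 133.6 + 0.015q → q* = 1720.9091, p* = 159.4136.
The subsidy lowers effective supply by 9: p = 124.6 + 0.015q.
New quantity: 228.25 − 0.04q = 124.6 + 0.015q → q' = 1884.5455.
Overproduction Δq = 1884.5455 − 1720.9091 = 163.6364; wedge = subsidy = 9.
The triangle = ½ × 163.6364 × 9 = $736.36 thousand.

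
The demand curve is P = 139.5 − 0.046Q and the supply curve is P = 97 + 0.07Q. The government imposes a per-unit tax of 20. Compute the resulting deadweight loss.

Competitive equilibrium: 139.5 − 0.046Q = 97 + 0.07Q → Q* = 366.3793, P* = 122.6466.
With the tax, the buyer price exceeds the seller price by 20: (139.5 − 0.046Q) − (97 + 0.07Q) = 20 → Q' = 193.9655.
ΔQ = 366.3793 − 193.9655 = 172.4138; the wedge equals the tax, 20.
Welfare loss = ½ × 172.4138 × 20 = 1724.14.

1724.14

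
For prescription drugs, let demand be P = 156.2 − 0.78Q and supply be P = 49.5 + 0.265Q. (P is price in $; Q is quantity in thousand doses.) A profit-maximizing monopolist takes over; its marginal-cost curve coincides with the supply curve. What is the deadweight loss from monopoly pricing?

$995.05 thousand

Competitive equilibrium: 156.2 − 0.78Q = 49.5 + 0.265Q → Q* = 102.1053, P* = 76.5579.
Marginal revenue: MR = 156.2 − 1.56Q. Set MR = MC: 156.2 − 1.56Q = 49.5 + 0.265Q → Q_m = 58.4658.
Price P_m = 156.2 − 0.78·58.4658 = 110.5967; MC(Q_m) = 49.5 + 0.265·58.4658 = 64.9934.
Competitive Q* = 102.1053, so ΔQ = 43.6395; wedge = 110.5967 − 64.9934 = 45.6033.
Welfare loss = ½ × 43.6395 × 45.6033 = $995.05 thousand.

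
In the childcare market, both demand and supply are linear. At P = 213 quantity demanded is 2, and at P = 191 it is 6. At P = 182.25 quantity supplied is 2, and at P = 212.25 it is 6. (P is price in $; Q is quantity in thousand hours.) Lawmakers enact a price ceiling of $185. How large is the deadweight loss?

Demand slope = (191 − 213)/(6 − 2) = −5.5, so P = 224 − 5.5Q.
Supply slope = (212.25 − 182.25)/(6 − 2) = 7.5, so P = 167.25 + 7.5Q.
Competitive equilibrium: 224 − 5.5Q = 167.25 + 7.5Q → Q* = 4.3654, P* = 199.9904.
At the ceiling P = 185, quantity supplied = (185 − 167.25)/7.5 = 2.3667.
Willingness to pay at Q' = 2.3667: 224 − 5.5·2.3667 = 210.9832.
ΔQ = 4.3654 − 2.3667 = 1.9987; wedge = 210.9832 − 185 = 25.9832.
The triangle = ½ × 1.9987 × 25.9832 = $25.97 thousand.

$25.97 thousand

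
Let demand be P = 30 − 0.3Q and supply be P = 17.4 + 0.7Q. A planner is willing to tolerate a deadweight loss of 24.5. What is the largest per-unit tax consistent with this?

7

Competitive equilibrium: 30 − 0.3Q = 17.4 + 0.7Q → Q* = 12.6, P* = 26.22.
A tax t gives ΔQ = t/1 and wedge t, so DWL = t²/2.
t²/2 = 24.5 → t² = 49 → t = 7.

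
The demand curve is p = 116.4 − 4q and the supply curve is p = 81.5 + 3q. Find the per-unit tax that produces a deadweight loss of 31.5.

21

Competitive equilibrium: 116.4 − 4q = 81.5 + 3q → q* = 4.9857, p* = 96.4571.
A tax t gives Δq = t/7 and wedge t, so DWL = t²/14.
t²/14 = 31.5 → t² = 441 → t = 21.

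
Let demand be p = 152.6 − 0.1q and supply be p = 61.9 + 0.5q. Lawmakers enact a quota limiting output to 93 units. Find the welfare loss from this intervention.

1015.01

Competitive equilibrium: 152.6 − 0.1q = 61.9 + 0.5q → q* = 151.1667, p* = 137.4833.
At q = 93: demand price = 152.6 − 0.1·93 = 143.3; supply price = 61.9 + 0.5·93 = 108.4.
Δq = 151.1667 − 93 = 58.1667; wedge = 143.3 − 108.4 = 34.9.
The triangle = ½ × 58.1667 × 34.9 = 1015.01.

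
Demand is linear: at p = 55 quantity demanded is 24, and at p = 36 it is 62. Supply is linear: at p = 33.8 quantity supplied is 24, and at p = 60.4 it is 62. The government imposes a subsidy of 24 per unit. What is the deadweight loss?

Demand slope = (36 − 55)/(62 − 24) = −0.5, so p = 67 − 0.5q.
Supply slope = (60.4 − 33.8)/(62 − 24) = 0.7, so p = 17 + 0.7q.
Competitive equilibrium: 67 − 0.5q = 17 + 0.7q → q* = 41.6667, p* = 46.1667.
The subsidy lowers effective supply by 24: p = 0.7q − 7.
New quantity: 67 − 0.5q = 0.7q − 7 → q' = 61.6667.
Overproduction Δq = 61.6667 − 41.6667 = 20; wedge = subsidy = 24.
The triangle = ½ × 20 × 24 = 240.

240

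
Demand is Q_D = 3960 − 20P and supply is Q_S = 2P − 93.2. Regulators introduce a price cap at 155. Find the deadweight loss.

In inverse form: demand P = 198 − 0.05Q, supply P = 46.6 + 0.5Q.
Competitive equilibrium: 198 − 0.05Q = 46.6 + 0.5Q → Q* = 275.2727, P* = 184.2364.
At the ceiling P = 155, quantity supplied = (155 − 46.6)/0.5 = 216.8.
Willingness to pay at Q' = 216.8: 198 − 0.05·216.8 = 187.16.
ΔQ = 275.2727 − 216.8 = 58.4727; wedge = 187.16 − 155 = 32.16.
Welfare loss = ½ × 58.4727 × 32.16 = 940.24.

940.24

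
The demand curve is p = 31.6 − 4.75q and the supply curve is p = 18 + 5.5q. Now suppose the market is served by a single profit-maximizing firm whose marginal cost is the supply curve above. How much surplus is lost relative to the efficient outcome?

0.90

Competitive equilibrium: 31.6 − 4.75q = 18 + 5.5q → q* = 1.3268, p* = 25.2976.
Marginal revenue: MR = 31.6 − 9.5q. Set MR = MC: 31.6 − 9.5q = 18 + 5.5q → q_m = 0.9067.
Price p_m = 31.6 − 4.75·0.9067 = 27.2932; MC(q_m) = 18 + 5.5·0.9067 = 22.9869.
Competitive q* = 1.3268, so Δq = 0.4201; wedge = 27.2932 − 22.9869 = 4.3063.
DWL = ½ × 0.4201 × 4.3063 = 0.90.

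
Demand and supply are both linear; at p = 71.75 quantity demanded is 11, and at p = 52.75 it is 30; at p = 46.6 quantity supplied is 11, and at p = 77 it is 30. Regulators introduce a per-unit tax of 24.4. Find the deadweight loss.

Demand slope = (52.75 − 71.75)/(30 − 11) = −1, so p = 82.75 − q.
Supply slope = (77 − 46.6)/(30 − 11) = 1.6, so p = 29 + 1.6q.
Competitive equilibrium: 82.75 − q = 29 + 1.6q → q* = 20.6731, p* = 62.0769.
With the tax, the buyer price exceeds the seller price by 24.4: (82.75 − q) − (29 + 1.6q) = 24.4 → q' = 11.2885.
Δq = 20.6731 − 11.2885 = 9.3846; the wedge equals the tax, 24.4.
Welfare loss = ½ × 9.3846 × 24.4 = 114.49.

114.49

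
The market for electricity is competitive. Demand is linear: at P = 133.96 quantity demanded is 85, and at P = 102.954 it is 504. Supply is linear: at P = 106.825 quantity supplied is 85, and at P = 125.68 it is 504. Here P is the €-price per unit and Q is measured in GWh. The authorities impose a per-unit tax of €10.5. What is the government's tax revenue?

Demand slope = (102.954 − 133.96)/(504 − 85) = −0.074, so P = 140.25 − 0.074Q.
Supply slope = (125.68 − 106.825)/(504 − 85) = 0.045, so P = 103 + 0.045Q.
Competitive equilibrium: 140.25 − 0.074Q = 103 + 0.045Q → Q* = 313.0252, P* = 117.0861.
With the tax, the buyer price exceeds the seller price by 10.5: (140.25 − 0.074Q) − (103 + 0.045Q) = 10.5 → Q' = 224.7899.
Tax revenue = 10.5 × 224.7899 = €2360.29.

€2360.29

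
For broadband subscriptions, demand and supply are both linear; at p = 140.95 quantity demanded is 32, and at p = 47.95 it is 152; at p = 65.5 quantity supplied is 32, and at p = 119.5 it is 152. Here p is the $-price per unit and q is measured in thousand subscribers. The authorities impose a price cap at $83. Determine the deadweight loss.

$315.70 thousand

Demand slope = (47.95 − 140.95)/(152 − 32) = −0.775, so p = 165.75 − 0.775q.
Supply slope = (119.5 − 65.5)/(152 − 32) = 0.45, so p = 51.1 + 0.45q.
Competitive equilibrium: 165.75 − 0.775q = 51.1 + 0.45q → q* = 93.5918, p* = 93.2163.
At the ceiling p = 83, quantity supplied = (83 − 51.1)/0.45 = 70.8889.
Willingness to pay at q' = 70.8889: 165.75 − 0.775·70.8889 = 110.8111.
Δq = 93.5918 − 70.8889 = 22.7029; wedge = 110.8111 − 83 = 27.8111.
DWL = ½ × 22.7029 × 27.8111 = $315.70 thousand.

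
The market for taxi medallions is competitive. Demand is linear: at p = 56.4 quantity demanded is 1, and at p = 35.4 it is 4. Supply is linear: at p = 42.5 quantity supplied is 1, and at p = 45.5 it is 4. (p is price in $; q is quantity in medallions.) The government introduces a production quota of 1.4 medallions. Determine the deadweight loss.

$7.16

Demand slope = (35.4 − 56.4)/(4 − 1) = −7, so p = 63.4 − 7q.
Supply slope = (45.5 − 42.5)/(4 − 1) = 1, so p = 41.5 + q.
Competitive equilibrium: 63.4 − 7q = 41.5 + q → q* = 2.7375, p* = 44.2375.
At q = 1.4: demand price = 63.4 − 7·1.4 = 53.6; supply price = 41.5 + 1·1.4 = 42.9.
Δq = 2.7375 − 1.4 = 1.3375; wedge = 53.6 − 42.9 = 10.7.
The triangle = ½ × 1.3375 × 10.7 = $7.16.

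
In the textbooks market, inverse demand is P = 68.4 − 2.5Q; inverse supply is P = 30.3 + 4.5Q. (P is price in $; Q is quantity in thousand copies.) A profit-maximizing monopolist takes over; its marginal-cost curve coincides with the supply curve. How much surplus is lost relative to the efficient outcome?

Competitive equilibrium: 68.4 − 2.5Q = 30.3 + 4.5Q → Q* = 5.4429, P* = 54.7929.
Marginal revenue: MR = 68.4 − 5Q. Set MR = MC: 68.4 − 5Q = 30.3 + 4.5Q → Q_m = 4.0105.
Price P_m = 68.4 − 2.5·4.0105 = 58.3738; MC(Q_m) = 30.3 + 4.5·4.0105 = 48.3473.
Competitive Q* = 5.4429, so ΔQ = 1.4324; wedge = 58.3738 − 48.3473 = 10.0265.
The triangle = ½ × 1.4324 × 10.0265 = $7.18 thousand.

$7.18 thousand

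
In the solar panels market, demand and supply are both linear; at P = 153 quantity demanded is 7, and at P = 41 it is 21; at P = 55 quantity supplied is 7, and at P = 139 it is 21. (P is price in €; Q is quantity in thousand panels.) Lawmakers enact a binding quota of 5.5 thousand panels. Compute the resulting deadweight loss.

Demand slope = (41 − 153)/(21 − 7) = −8, so P = 209 − 8Q.
Supply slope = (139 − 55)/(21 − 7) = 6, so P = 13 + 6Q.
Competitive equilibrium: 209 − 8Q = 13 + 6Q → Q* = 14, P* = 97.
At Q = 5.5: demand price = 209 − 8·5.5 = 165; supply price = 13 + 6·5.5 = 46.
ΔQ = 14 − 5.5 = 8.5; wedge = 165 − 46 = 119.
The triangle = ½ × 8.5 × 119 = €505.75 thousand.

€505.75 thousand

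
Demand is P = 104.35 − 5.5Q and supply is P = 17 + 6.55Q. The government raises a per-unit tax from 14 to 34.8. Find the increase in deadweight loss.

Competitive equilibrium: 104.35 − 5.5Q = 17 + 6.55Q → Q* = 7.249, P* = 64.4807.
For a per-unit tax t: ΔQ = t/12.05, so DWL = ½·t·(t/12.05) = t²/24.1.
At t = 14: DWL = 8.133. At t = 34.8: DWL = 50.251.
Increase = 50.251 − 8.133 = 42.12.

42.12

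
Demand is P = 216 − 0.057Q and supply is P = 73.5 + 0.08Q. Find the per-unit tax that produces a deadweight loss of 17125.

Competitive equilibrium: 216 − 0.057Q = 73.5 + 0.08Q → Q* = 1040.146, P* = 156.7117.
A tax t gives ΔQ = t/0.137 and wedge t, so DWL = t²/0.274.
t²/0.274 = 17125 → t² = 4692.25 → t = 68.5.

68.5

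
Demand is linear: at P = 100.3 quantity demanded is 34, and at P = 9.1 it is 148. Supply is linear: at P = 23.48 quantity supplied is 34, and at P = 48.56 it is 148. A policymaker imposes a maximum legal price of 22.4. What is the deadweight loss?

3282.21

Demand slope = (9.1 − 100.3)/(148 − 34) = −0.8, so P = 127.5 − 0.8Q.
Supply slope = (48.56 − 23.48)/(148 − 34) = 0.22, so P = 16 + 0.22Q.
Competitive equilibrium: 127.5 − 0.8Q = 16 + 0.22Q → Q* = 109.3137, P* = 40.049.
At the ceiling P = 22.4, quantity supplied = (22.4 − 16)/0.22 = 29.0909.
Willingness to pay at Q' = 29.0909: 127.5 − 0.8·29.0909 = 104.2273.
ΔQ = 109.3137 − 29.0909 = 80.2228; wedge = 104.2273 − 22.4 = 81.8273.
The triangle = ½ × 80.2228 × 81.8273 = 3282.21.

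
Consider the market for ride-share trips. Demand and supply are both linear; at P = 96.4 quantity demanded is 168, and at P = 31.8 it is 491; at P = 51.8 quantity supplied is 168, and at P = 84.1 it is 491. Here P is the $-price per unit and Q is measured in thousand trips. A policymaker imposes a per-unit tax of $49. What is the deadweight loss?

$4001.67 thousand

Demand slope = (31.8 − 96.4)/(491 − 168) = −0.2, so P = 130 − 0.2Q.
Supply slope = (84.1 − 51.8)/(491 − 168) = 0.1, so P = 35 + 0.1Q.
Competitive equilibrium: 130 − 0.2Q = 35 + 0.1Q → Q* = 316.6667, P* = 66.6667.
With the tax, the buyer price exceeds the seller price by 49: (130 − 0.2Q) − (35 + 0.1Q) = 49 → Q' = 153.3333.
ΔQ = 316.6667 − 153.3333 = 163.3334; the wedge equals the tax, 49.
Welfare loss = ½ × 163.3334 × 49 = $4001.67 thousand.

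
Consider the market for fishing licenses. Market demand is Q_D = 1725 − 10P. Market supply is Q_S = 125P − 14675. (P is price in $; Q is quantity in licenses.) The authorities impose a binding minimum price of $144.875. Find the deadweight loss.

In inverse form: demand P = 172.5 − 0.1Q, supply P = 117.4 + 0.008Q.
Competitive equilibrium: 172.5 − 0.1Q = 117.4 + 0.008Q → Q* = 510.1852, P* = 121.4815.
At the floor P = 144.875, quantity demanded = (172.5 − 144.875)/0.1 = 276.25.
Sellers' marginal cost at Q' = 276.25: 117.4 + 0.008·276.25 = 119.61.
ΔQ = 510.1852 − 276.25 = 233.9352; wedge = 144.875 − 119.61 = 25.265.
Deadweight loss = ½ × 233.9352 × 25.265 = $2955.19.

$2955.19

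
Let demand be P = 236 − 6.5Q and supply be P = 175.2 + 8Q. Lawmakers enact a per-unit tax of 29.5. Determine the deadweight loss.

30.01

Competitive equilibrium: 236 − 6.5Q = 175.2 + 8Q → Q* = 4.1931, P* = 208.7448.
With the tax, the buyer price exceeds the seller price by 29.5: (236 − 6.5Q) − (175.2 + 8Q) = 29.5 → Q' = 2.1586.
ΔQ = 4.1931 − 2.1586 = 2.0345; the wedge equals the tax, 29.5.
Welfare loss = ½ × 2.0345 × 29.5 = 30.01.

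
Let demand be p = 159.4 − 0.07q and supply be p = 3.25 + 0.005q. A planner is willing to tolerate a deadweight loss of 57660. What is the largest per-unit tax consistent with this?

93

Competitive equilibrium: 159.4 − 0.07q = 3.25 + 0.005q → q* = 2082, p* = 13.66.
A tax t gives Δq = t/0.075 and wedge t, so DWL = t²/0.15.
t²/0.15 = 57660 → t² = 8649 → t = 93.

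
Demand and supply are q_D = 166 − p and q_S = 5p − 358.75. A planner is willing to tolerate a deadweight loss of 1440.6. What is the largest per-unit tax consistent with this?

58.8

In inverse form: demand p = 166 − q, supply p = 71.75 + 0.2q.
Competitive equilibrium: 166 − q = 71.75 + 0.2q → q* = 78.5417, p* = 87.4583.
A tax t gives Δq = t/1.2 and wedge t, so DWL = t²/2.4.
t²/2.4 = 1440.6 → t² = 3457.44 → t = 58.8.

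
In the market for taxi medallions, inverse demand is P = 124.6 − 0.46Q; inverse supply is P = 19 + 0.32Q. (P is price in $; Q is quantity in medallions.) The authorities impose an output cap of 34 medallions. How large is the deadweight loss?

Competitive equilibrium: 124.6 − 0.46Q = 19 + 0.32Q → Q* = 135.3846, P* = 62.3231.
At Q = 34: demand price = 124.6 − 0.46·34 = 108.96; supply price = 19 + 0.32·34 = 29.88.
ΔQ = 135.3846 − 34 = 101.3846; wedge = 108.96 − 29.88 = 79.08.
DWL = ½ × 101.3846 × 79.08 = $4008.75.

$4008.75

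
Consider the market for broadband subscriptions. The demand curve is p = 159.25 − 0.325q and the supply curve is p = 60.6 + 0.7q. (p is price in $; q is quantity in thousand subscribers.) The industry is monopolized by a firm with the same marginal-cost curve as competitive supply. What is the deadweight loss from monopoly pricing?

Competitive equilibrium: 159.25 − 0.325q = 60.6 + 0.7q → q* = 96.2439, p* = 127.9707.
Marginal revenue: MR = 159.25 − 0.65q. Set MR = MC: 159.25 − 0.65q = 60.6 + 0.7q → q_m = 73.0741.
Price p_m = 159.25 − 0.325·73.0741 = 135.5009; MC(q_m) = 60.6 + 0.7·73.0741 = 111.7519.
Competitive q* = 96.2439, so Δq = 23.1698; wedge = 135.5009 − 111.7519 = 23.749.
Welfare loss = ½ × 23.1698 × 23.749 = $275.13 thousand.

$275.13 thousand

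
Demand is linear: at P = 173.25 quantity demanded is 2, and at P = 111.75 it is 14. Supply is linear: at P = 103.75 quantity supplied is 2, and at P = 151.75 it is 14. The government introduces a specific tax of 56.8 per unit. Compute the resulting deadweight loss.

Demand slope = (111.75 − 173.25)/(14 − 2) = −5.125, so P = 183.5 − 5.125Q.
Supply slope = (151.75 − 103.75)/(14 − 2) = 4, so P = 95.75 + 4Q.
Competitive equilibrium: 183.5 − 5.125Q = 95.75 + 4Q → Q* = 9.6164, P* = 134.2158.
With the tax, the buyer price exceeds the seller price by 56.8: (183.5 − 5.125Q) − (95.75 + 4Q) = 56.8 → Q' = 3.3918.
ΔQ = 9.6164 − 3.3918 = 6.2246; the wedge equals the tax, 56.8.
DWL = ½ × 6.2246 × 56.8 = 176.78.

176.78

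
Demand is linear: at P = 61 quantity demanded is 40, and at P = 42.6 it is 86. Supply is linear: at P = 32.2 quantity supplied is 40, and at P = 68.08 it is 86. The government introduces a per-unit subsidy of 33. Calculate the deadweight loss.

Demand slope = (42.6 − 61)/(86 − 40) = −0.4, so P = 77 − 0.4Q.
Supply slope = (68.08 − 32.2)/(86 − 40) = 0.78, so P = 1 + 0.78Q.
Competitive equilibrium: 77 − 0.4Q = 1 + 0.78Q → Q* = 64.4068, P* = 51.2373.
The subsidy lowers effective supply by 33: P = 0.78Q − 32.
New quantity: 77 − 0.4Q = 0.78Q − 32 → Q' = 92.3729.
Overproduction ΔQ = 92.3729 − 64.4068 = 27.9661; wedge = subsidy = 33.
Welfare loss = ½ × 27.9661 × 33 = 461.44.

461.44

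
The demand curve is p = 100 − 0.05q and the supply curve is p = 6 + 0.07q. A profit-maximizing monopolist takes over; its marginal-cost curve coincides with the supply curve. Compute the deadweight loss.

3184.83

Competitive equilibrium: 100 − 0.05q = 6 + 0.07q → q* = 783.3333, p* = 60.8333.
Marginal revenue: MR = 100 − 0.1q. Set MR = MC: 100 − 0.1q = 6 + 0.07q → q_m = 552.9412.
Price p_m = 100 − 0.05·552.9412 = 72.3529; MC(q_m) = 6 + 0.07·552.9412 = 44.7059.
Competitive q* = 783.3333, so Δq = 230.3921; wedge = 72.3529 − 44.7059 = 27.647.
Welfare loss = ½ × 230.3921 × 27.647 = 3184.83.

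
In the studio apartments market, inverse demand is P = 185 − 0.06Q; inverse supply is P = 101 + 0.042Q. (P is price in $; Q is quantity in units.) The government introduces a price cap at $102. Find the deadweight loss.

$32617.15

Competitive equilibrium: 185 − 0.06Q = 101 + 0.042Q → Q* = 823.52941, P* = 135.58824.
At the ceiling P = 102, quantity supplied = (102 − 101)/0.042 = 23.80952.
Willingness to pay at Q' = 23.80952: 185 − 0.06·23.80952 = 183.57143.
ΔQ = 823.52941 − 23.80952 = 799.71989; wedge = 183.57143 − 102 = 81.57143.
Deadweight loss = ½ × 799.71989 × 81.57143 = $32617.15.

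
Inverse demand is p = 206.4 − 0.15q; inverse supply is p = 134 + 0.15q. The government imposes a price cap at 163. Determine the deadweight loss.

345.60

Competitive equilibrium: 206.4 − 0.15q = 134 + 0.15q → q* = 241.3333, p* = 170.2.
At the ceiling p = 163, quantity supplied = (163 − 134)/0.15 = 193.3333.
Willingness to pay at q' = 193.3333: 206.4 − 0.15·193.3333 = 177.4.
Δq = 241.3333 − 193.3333 = 48; wedge = 177.4 − 163 = 14.4.
Deadweight loss = ½ × 48 × 14.4 = 345.60.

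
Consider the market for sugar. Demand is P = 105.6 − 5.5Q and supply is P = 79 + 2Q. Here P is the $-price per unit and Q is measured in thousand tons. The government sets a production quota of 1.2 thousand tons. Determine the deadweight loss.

Competitive equilibrium: 105.6 − 5.5Q = 79 + 2Q → Q* = 3.5467, P* = 86.0933.
At Q = 1.2: demand price = 105.6 − 5.5·1.2 = 99; supply price = 79 + 2·1.2 = 81.4.
ΔQ = 3.5467 − 1.2 = 2.3467; wedge = 99 − 81.4 = 17.6.
Deadweight loss = ½ × 2.3467 × 17.6 = $20.65 thousand.

$20.65 thousand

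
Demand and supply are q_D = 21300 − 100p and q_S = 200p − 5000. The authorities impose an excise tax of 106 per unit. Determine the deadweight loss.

374533.33

In inverse form: demand p = 213 − 0.01q, supply p = 25 + 0.005q.
Competitive equilibrium: 213 − 0.01q = 25 + 0.005q → q* = 12533.3333, p* = 87.6667.
With the tax, the buyer price exceeds the seller price by 106: (213 − 0.01q) − (25 + 0.005q) = 106 → q' = 5466.6667.
Δq = 12533.3333 − 5466.6667 = 7066.6666; the wedge equals the tax, 106.
The triangle = ½ × 7066.6666 × 106 = 374533.33.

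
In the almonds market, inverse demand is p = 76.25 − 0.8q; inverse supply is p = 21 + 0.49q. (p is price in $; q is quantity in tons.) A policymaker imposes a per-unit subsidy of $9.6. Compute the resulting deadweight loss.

Competitive equilibrium: 76.25 − 0.8q = 21 + 0.49q → q* = 42.8295, p* = 41.9864.
The subsidy lowers effective supply by 9.6: p = 11.4 + 0.49q.
New quantity: 76.25 − 0.8q = 11.4 + 0.49q → q' = 50.2713.
Overproduction Δq = 50.2713 − 42.8295 = 7.4418; wedge = subsidy = 9.6.
DWL = ½ × 7.4418 × 9.6 = $35.72.

$35.72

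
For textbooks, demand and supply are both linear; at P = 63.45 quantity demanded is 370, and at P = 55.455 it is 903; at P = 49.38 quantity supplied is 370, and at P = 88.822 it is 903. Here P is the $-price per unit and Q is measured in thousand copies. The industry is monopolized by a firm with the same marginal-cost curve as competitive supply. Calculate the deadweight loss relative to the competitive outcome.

$258.16 thousand

Demand slope = (55.455 − 63.45)/(903 − 370) = −0.015, so P = 69 − 0.015Q.
Supply slope = (88.822 − 49.38)/(903 − 370) = 0.074, so P = 22 + 0.074Q.
Competitive equilibrium: 69 − 0.015Q = 22 + 0.074Q → Q* = 528.0899, P* = 61.0787.
Marginal revenue: MR = 69 − 0.03Q. Set MR = MC: 69 − 0.03Q = 22 + 0.074Q → Q_m = 451.9231.
Price P_m = 69 − 0.015·451.9231 = 62.2212; MC(Q_m) = 22 + 0.074·451.9231 = 55.4423.
Competitive Q* = 528.0899, so ΔQ = 76.1668; wedge = 62.2212 − 55.4423 = 6.7789.
Welfare loss = ½ × 76.1668 × 6.7789 = $258.16 thousand.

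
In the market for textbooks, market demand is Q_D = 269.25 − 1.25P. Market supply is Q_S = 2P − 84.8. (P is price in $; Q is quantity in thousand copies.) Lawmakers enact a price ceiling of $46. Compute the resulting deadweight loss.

$10299.25 thousand

In inverse form: demand P = 215.4 − 0.8Q, supply P = 42.4 + 0.5Q.
Competitive equilibrium: 215.4 − 0.8Q = 42.4 + 0.5Q → Q* = 133.0769, P* = 108.9385.
At the ceiling P = 46, quantity supplied = (46 − 42.4)/0.5 = 7.2.
Willingness to pay at Q' = 7.2: 215.4 − 0.8·7.2 = 209.64.
ΔQ = 133.0769 − 7.2 = 125.8769; wedge = 209.64 − 46 = 163.64.
Welfare loss = ½ × 125.8769 × 163.64 = $10299.25 thousand.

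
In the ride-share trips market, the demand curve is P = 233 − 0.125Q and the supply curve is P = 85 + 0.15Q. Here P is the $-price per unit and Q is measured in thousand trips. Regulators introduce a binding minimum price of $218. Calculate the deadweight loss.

$24045.45 thousand

Competitive equilibrium: 233 − 0.125Q = 85 + 0.15Q → Q* = 538.1818, P* = 165.7273.
At the floor P = 218, quantity demanded = (233 − 218)/0.125 = 120.
Sellers' marginal cost at Q' = 120: 85 + 0.15·120 = 103.
ΔQ = 538.1818 − 120 = 418.1818; wedge = 218 − 103 = 115.
Deadweight loss = ½ × 418.1818 × 115 = $24045.45 thousand.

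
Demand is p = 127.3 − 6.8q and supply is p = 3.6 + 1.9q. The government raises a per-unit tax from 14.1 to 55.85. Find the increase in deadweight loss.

167.84

Competitive equilibrium: 127.3 − 6.8q = 3.6 + 1.9q → q* = 14.2184, p* = 30.6149.
For a per-unit tax t: Δq = t/8.7, so DWL = ½·t·(t/8.7) = t²/17.4.
At t = 14.1: DWL = 11.426. At t = 55.85: DWL = 179.266.
Increase = 179.266 − 11.426 = 167.84.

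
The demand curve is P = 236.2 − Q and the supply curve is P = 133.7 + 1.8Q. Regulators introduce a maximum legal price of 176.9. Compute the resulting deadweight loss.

222.52

Competitive equilibrium: 236.2 − Q = 133.7 + 1.8Q → Q* = 36.6071, P* = 199.5929.
At the ceiling P = 176.9, quantity supplied = (176.9 − 133.7)/1.8 = 24.
Willingness to pay at Q' = 24: 236.2 − 1·24 = 212.2.
ΔQ = 36.6071 − 24 = 12.6071; wedge = 212.2 − 176.9 = 35.3.
Welfare loss = ½ × 12.6071 × 35.3 = 222.52.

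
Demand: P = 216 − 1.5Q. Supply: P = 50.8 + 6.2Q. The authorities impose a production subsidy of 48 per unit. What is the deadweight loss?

149.61

Competitive equilibrium: 216 − 1.5Q = 50.8 + 6.2Q → Q* = 21.4545, P* = 183.8182.
The subsidy lowers effective supply by 48: P = 2.8 + 6.2Q.
New quantity: 216 − 1.5Q = 2.8 + 6.2Q → Q' = 27.6883.
Overproduction ΔQ = 27.6883 − 21.4545 = 6.2338; wedge = subsidy = 48.
Deadweight loss = ½ × 6.2338 × 48 = 149.61.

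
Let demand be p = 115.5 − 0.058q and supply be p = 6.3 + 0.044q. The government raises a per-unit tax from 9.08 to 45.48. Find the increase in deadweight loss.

Competitive equilibrium: 115.5 − 0.058q = 6.3 + 0.044q → q* = 1070.5882, p* = 53.4059.
For a per-unit tax t: Δq = t/0.102, so DWL = ½·t·(t/0.102) = t²/0.204.
At t = 9.08: DWL = 404.149. At t = 45.48: DWL = 10139.365.
Increase = 10139.365 − 404.149 = 9735.22.

9735.22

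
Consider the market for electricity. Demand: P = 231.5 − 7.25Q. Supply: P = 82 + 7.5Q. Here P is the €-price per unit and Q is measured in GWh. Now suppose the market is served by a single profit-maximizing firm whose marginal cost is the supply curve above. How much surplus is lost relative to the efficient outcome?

Competitive equilibrium: 231.5 − 7.25Q = 82 + 7.5Q → Q* = 10.1356, P* = 158.0169.
Marginal revenue: MR = 231.5 − 14.5Q. Set MR = MC: 231.5 − 14.5Q = 82 + 7.5Q → Q_m = 6.7955.
Price P_m = 231.5 − 7.25·6.7955 = 182.2326; MC(Q_m) = 82 + 7.5·6.7955 = 132.9663.
Competitive Q* = 10.1356, so ΔQ = 3.3401; wedge = 182.2326 − 132.9663 = 49.2663.
Deadweight loss = ½ × 3.3401 × 49.2663 = €82.28.

€82.28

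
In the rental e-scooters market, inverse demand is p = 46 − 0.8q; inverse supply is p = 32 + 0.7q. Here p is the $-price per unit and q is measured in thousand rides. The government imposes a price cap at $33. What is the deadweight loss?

$46.86 thousand

Competitive equilibrium: 46 − 0.8q = 32 + 0.7q → q* = 9.3333, p* = 38.5333.
At the ceiling p = 33, quantity supplied = (33 − 32)/0.7 = 1.4286.
Willingness to pay at q' = 1.4286: 46 − 0.8·1.4286 = 44.8571.
Δq = 9.3333 − 1.4286 = 7.9047; wedge = 44.8571 − 33 = 11.8571.
Deadweight loss = ½ × 7.9047 × 11.8571 = $46.86 thousand.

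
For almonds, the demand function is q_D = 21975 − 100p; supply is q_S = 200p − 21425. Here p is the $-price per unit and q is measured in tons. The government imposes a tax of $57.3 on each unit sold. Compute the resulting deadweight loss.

$109443

In inverse form: demand p = 219.75 − 0.01q, supply p = 107.125 + 0.005q.
Competitive equilibrium: 219.75 − 0.01q = 107.125 + 0.005q → q* = 7508.3333, p* = 144.6667.
With the tax, the buyer price exceeds the seller price by 57.3: (219.75 − 0.01q) − (107.125 + 0.005q) = 57.3 → q' = 3688.3333.
Δq = 7508.3333 − 3688.3333 = 3820; the wedge equals the tax, 57.3.
DWL = ½ × 3820 × 57.3 = $109443.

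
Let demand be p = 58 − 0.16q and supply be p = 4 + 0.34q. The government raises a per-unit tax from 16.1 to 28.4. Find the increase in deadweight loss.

Competitive equilibrium: 58 − 0.16q = 4 + 0.34q → q* = 108, p* = 40.72.
For a per-unit tax t: Δq = t/0.5, so DWL = ½·t·(t/0.5) = t²/1.
At t = 16.1: DWL = 259.21. At t = 28.4: DWL = 806.56.
Increase = 806.56 − 259.21 = 547.35.

547.35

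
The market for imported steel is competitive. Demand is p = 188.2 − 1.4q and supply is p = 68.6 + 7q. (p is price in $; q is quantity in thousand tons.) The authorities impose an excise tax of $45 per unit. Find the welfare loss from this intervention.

$120.54 thousand

Competitive equilibrium: 188.2 − 1.4q = 68.6 + 7q → q* = 14.2381, p* = 168.26667.
With the tax, the buyer price exceeds the seller price by 45: (188.2 − 1.4q) − (68.6 + 7q) = 45 → q' = 8.88095.
Δq = 14.2381 − 8.88095 = 5.35715; the wedge equals the tax, 45.
Welfare loss = ½ × 5.35715 × 45 = $120.54 thousand.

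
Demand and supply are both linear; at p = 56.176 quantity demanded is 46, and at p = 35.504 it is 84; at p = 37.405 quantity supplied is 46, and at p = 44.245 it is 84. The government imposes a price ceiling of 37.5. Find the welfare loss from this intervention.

Demand slope = (35.504 − 56.176)/(84 − 46) = −0.544, so p = 81.2 − 0.544q.
Supply slope = (44.245 − 37.405)/(84 − 46) = 0.18, so p = 29.125 + 0.18q.
Competitive equilibrium: 81.2 − 0.544q = 29.125 + 0.18q → q* = 71.9268, p* = 42.0718.
At the ceiling p = 37.5, quantity supplied = (37.5 − 29.125)/0.18 = 46.5278.
Willingness to pay at q' = 46.5278: 81.2 − 0.544·46.5278 = 55.8889.
Δq = 71.9268 − 46.5278 = 25.399; wedge = 55.8889 − 37.5 = 18.3889.
The triangle = ½ × 25.399 × 18.3889 = 233.53.

233.53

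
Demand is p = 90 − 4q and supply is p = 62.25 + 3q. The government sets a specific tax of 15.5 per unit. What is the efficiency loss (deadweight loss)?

17.16

Competitive equilibrium: 90 − 4q = 62.25 + 3q → q* = 3.9643, p* = 74.1429.
With the tax, the buyer price exceeds the seller price by 15.5: (90 − 4q) − (62.25 + 3q) = 15.5 → q' = 1.75.
Δq = 3.9643 − 1.75 = 2.2143; the wedge equals the tax, 15.5.
Welfare loss = ½ × 2.2143 × 15.5 = 17.16.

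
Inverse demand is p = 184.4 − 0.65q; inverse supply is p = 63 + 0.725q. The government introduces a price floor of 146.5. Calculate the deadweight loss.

618.06

Competitive equilibrium: 184.4 − 0.65q = 63 + 0.725q → q* = 88.2909, p* = 127.0109.
At the floor p = 146.5, quantity demanded = (184.4 − 146.5)/0.65 = 58.3077.
Sellers' marginal cost at q' = 58.3077: 63 + 0.725·58.3077 = 105.2731.
Δq = 88.2909 − 58.3077 = 29.9832; wedge = 146.5 − 105.2731 = 41.2269.
The triangle = ½ × 29.9832 × 41.2269 = 618.06.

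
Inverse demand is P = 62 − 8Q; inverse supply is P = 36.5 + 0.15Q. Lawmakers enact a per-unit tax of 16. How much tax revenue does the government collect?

18.65

Competitive equilibrium: 62 − 8Q = 36.5 + 0.15Q → Q* = 3.1288, P* = 36.9693.
With the tax, the buyer price exceeds the seller price by 16: (62 − 8Q) − (36.5 + 0.15Q) = 16 → Q' = 1.1656.
Tax revenue = 16 × 1.1656 = 18.65.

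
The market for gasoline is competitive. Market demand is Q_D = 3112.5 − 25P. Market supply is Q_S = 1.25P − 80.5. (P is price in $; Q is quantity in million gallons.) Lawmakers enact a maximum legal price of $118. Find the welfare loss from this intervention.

In inverse form: demand P = 124.5 − 0.04Q, supply P = 64.4 + 0.8Q.
Competitive equilibrium: 124.5 − 0.04Q = 64.4 + 0.8Q → Q* = 71.5476, P* = 121.6381.
At the ceiling P = 118, quantity supplied = (118 − 64.4)/0.8 = 67.
Willingness to pay at Q' = 67: 124.5 − 0.04·67 = 121.82.
ΔQ = 71.5476 − 67 = 4.5476; wedge = 121.82 − 118 = 3.82.
Welfare loss = ½ × 4.5476 × 3.82 = $8.69 million.

$8.69 million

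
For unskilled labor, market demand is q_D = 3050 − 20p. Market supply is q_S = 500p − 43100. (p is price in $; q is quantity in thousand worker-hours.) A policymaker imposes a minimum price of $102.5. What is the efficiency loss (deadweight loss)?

In inverse form: demand p = 152.5 − 0.05q, supply p = 86.2 + 0.002q.
Competitive equilibrium: 152.5 − 0.05q = 86.2 + 0.002q → q* = 1275, p* = 88.75.
At the floor p = 102.5, quantity demanded = (152.5 − 102.5)/0.05 = 1000.
Sellers' marginal cost at q' = 1000: 86.2 + 0.002·1000 = 88.2.
Δq = 1275 − 1000 = 275; wedge = 102.5 − 88.2 = 14.3.
Deadweight loss = ½ × 275 × 14.3 = $1966.25 thousand.

$1966.25 thousand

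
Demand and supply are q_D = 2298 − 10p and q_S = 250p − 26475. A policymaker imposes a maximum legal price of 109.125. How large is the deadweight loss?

7711.55

In inverse form: demand p = 229.8 − 0.1q, supply p = 105.9 + 0.004q.
Competitive equilibrium: 229.8 − 0.1q = 105.9 + 0.004q → q* = 1191.3462, p* = 110.6654.
At the ceiling p = 109.125, quantity supplied = (109.125 − 105.9)/0.004 = 806.25.
Willingness to pay at q' = 806.25: 229.8 − 0.1·806.25 = 149.175.
Δq = 1191.3462 − 806.25 = 385.0962; wedge = 149.175 − 109.125 = 40.05.
Deadweight loss = ½ × 385.0962 × 40.05 = 7711.55.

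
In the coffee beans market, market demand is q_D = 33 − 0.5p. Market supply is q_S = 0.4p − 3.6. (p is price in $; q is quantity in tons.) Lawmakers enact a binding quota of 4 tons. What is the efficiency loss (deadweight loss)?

In inverse form: demand p = 66 − 2q, supply p = 9 + 2.5q.
Competitive equilibrium: 66 − 2q = 9 + 2.5q → q* = 12.6667, p* = 40.6667.
At q = 4: demand price = 66 − 2·4 = 58; supply price = 9 + 2.5·4 = 19.
Δq = 12.6667 − 4 = 8.6667; wedge = 58 − 19 = 39.
Welfare loss = ½ × 8.6667 × 39 = $169.

$169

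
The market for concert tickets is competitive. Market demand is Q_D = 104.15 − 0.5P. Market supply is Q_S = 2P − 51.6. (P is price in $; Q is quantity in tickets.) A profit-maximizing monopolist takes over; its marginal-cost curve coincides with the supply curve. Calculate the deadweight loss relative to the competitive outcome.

In inverse form: demand P = 208.3 − 2Q, supply P = 25.8 + 0.5Q.
Competitive equilibrium: 208.3 − 2Q = 25.8 + 0.5Q → Q* = 73, P* = 62.3.
Marginal revenue: MR = 208.3 − 4Q. Set MR = MC: 208.3 − 4Q = 25.8 + 0.5Q → Q_m = 40.5556.
Price P_m = 208.3 − 2·40.5556 = 127.1888; MC(Q_m) = 25.8 + 0.5·40.5556 = 46.0778.
Competitive Q* = 73, so ΔQ = 32.4444; wedge = 127.1888 − 46.0778 = 81.111.
DWL = ½ × 32.4444 × 81.111 = $1315.80.

$1315.80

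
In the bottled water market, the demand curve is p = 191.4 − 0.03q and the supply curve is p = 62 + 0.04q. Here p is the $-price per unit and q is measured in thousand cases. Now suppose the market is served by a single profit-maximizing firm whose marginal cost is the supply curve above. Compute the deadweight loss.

Competitive equilibrium: 191.4 − 0.03q = 62 + 0.04q → q* = 1848.5714, p* = 135.9429.
Marginal revenue: MR = 191.4 − 0.06q. Set MR = MC: 191.4 − 0.06q = 62 + 0.04q → q_m = 1294.
Price p_m = 191.4 − 0.03·1294 = 152.58; MC(q_m) = 62 + 0.04·1294 = 113.76.
Competitive q* = 1848.5714, so Δq = 554.5714; wedge = 152.58 − 113.76 = 38.82.
Deadweight loss = ½ × 554.5714 × 38.82 = $10764.23 thousand.

$10764.23 thousand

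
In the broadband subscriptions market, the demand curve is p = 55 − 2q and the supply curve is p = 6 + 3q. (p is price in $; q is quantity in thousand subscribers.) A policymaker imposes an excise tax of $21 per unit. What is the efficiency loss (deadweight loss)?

Competitive equilibrium: 55 − 2q = 6 + 3q → q* = 9.8, p* = 35.4.
With the tax, the buyer price exceeds the seller price by 21: (55 − 2q) − (6 + 3q) = 21 → q' = 5.6.
Δq = 9.8 − 5.6 = 4.2; the wedge equals the tax, 21.
Welfare loss = ½ × 4.2 × 21 = $44.10 thousand.

$44.10 thousand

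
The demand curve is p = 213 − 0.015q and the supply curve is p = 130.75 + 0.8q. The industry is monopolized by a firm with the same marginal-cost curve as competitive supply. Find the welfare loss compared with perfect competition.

1.36

Competitive equilibrium: 213 − 0.015q = 130.75 + 0.8q → q* = 100.9202, p* = 211.4862.
Marginal revenue: MR = 213 − 0.03q. Set MR = MC: 213 − 0.03q = 130.75 + 0.8q → q_m = 99.0964.
Price p_m = 213 − 0.015·99.0964 = 211.5136; MC(q_m) = 130.75 + 0.8·99.0964 = 210.0271.
Competitive q* = 100.9202, so Δq = 1.8238; wedge = 211.5136 − 210.0271 = 1.4865.
DWL = ½ × 1.8238 × 1.4865 = 1.36.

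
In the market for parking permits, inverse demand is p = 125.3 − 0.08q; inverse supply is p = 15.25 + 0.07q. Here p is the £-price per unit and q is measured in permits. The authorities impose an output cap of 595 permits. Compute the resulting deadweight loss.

£1442.13

Competitive equilibrium: 125.3 − 0.08q = 15.25 + 0.07q → q* = 733.6667, p* = 66.6067.
At q = 595: demand price = 125.3 − 0.08·595 = 77.7; supply price = 15.25 + 0.07·595 = 56.9.
Δq = 733.6667 − 595 = 138.6667; wedge = 77.7 − 56.9 = 20.8.
The triangle = ½ × 138.6667 × 20.8 = £1442.13.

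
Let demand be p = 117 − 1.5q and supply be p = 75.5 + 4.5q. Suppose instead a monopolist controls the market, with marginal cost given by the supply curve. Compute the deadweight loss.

5.74

Competitive equilibrium: 117 − 1.5q = 75.5 + 4.5q → q* = 6.9167, p* = 106.625.
Marginal revenue: MR = 117 − 3q. Set MR = MC: 117 − 3q = 75.5 + 4.5q → q_m = 5.5333.
Price p_m = 117 − 1.5·5.5333 = 108.7001; MC(q_m) = 75.5 + 4.5·5.5333 = 100.3999.
Competitive q* = 6.9167, so Δq = 1.3834; wedge = 108.7001 − 100.3999 = 8.3002.
The triangle = ½ × 1.3834 × 8.3002 = 5.74.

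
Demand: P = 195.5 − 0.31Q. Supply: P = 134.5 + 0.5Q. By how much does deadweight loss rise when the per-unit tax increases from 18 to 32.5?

Competitive equilibrium: 195.5 − 0.31Q = 134.5 + 0.5Q → Q* = 75.3086, P* = 172.1543.
For a per-unit tax t: ΔQ = t/0.81, so DWL = ½·t·(t/0.81) = t²/1.62.
At t = 18: DWL = 200. At t = 32.5: DWL = 652.006.
Increase = 652.006 − 200 = 452.01.

452.01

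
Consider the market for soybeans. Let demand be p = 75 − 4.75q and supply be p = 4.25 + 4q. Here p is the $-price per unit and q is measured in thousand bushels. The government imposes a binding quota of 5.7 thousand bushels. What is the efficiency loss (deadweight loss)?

Competitive equilibrium: 75 − 4.75q = 4.25 + 4q → q* = 8.0857, p* = 36.5929.
At q = 5.7: demand price = 75 − 4.75·5.7 = 47.925; supply price = 4.25 + 4·5.7 = 27.05.
Δq = 8.0857 − 5.7 = 2.3857; wedge = 47.925 − 27.05 = 20.875.
The triangle = ½ × 2.3857 × 20.875 = $24.90 thousand.

$24.90 thousand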